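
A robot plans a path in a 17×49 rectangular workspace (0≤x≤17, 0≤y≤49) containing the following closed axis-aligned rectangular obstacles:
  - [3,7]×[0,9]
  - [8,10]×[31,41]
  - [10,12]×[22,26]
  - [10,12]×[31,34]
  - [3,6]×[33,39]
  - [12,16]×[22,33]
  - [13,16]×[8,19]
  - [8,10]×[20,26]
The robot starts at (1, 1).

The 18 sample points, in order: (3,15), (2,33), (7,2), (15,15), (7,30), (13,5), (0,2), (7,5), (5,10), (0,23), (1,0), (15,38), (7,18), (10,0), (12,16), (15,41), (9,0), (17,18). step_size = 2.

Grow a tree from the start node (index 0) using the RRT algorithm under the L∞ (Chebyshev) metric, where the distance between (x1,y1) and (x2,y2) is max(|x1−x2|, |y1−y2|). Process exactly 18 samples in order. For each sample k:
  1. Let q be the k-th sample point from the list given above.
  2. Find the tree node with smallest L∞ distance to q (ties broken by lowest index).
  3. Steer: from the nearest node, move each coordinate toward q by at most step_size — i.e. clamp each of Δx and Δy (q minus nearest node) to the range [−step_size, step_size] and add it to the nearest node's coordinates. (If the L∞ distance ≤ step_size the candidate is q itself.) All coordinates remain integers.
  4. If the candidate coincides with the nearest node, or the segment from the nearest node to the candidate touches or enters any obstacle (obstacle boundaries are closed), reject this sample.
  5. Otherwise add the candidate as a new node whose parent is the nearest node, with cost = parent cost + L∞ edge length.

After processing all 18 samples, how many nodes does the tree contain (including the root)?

1. q=(3,15) nearest=0 d=14 new=(3,3) → blocked by [3,7]×[0,9], reject
2. q=(2,33) nearest=0 d=32 new=(2,3) → add node 1 parent=0 cost=2
3. q=(7,2) nearest=1 d=5 new=(4,2) → blocked by [3,7]×[0,9], reject
4. q=(15,15) nearest=1 d=13 new=(4,5) → blocked by [3,7]×[0,9], reject
5. q=(7,30) nearest=1 d=27 new=(4,5) → blocked by [3,7]×[0,9], reject
6. q=(13,5) nearest=1 d=11 new=(4,5) → blocked by [3,7]×[0,9], reject
7. q=(0,2) nearest=0 d=1 new=(0,2) → add node 2 parent=0 cost=1
8. q=(7,5) nearest=1 d=5 new=(4,5) → blocked by [3,7]×[0,9], reject
9. q=(5,10) nearest=1 d=7 new=(4,5) → blocked by [3,7]×[0,9], reject
10. q=(0,23) nearest=1 d=20 new=(0,5) → add node 3 parent=1 cost=4
11. q=(1,0) nearest=0 d=1 new=(1,0) → add node 4 parent=0 cost=1
12. q=(15,38) nearest=3 d=33 new=(2,7) → add node 5 parent=3 cost=6
13. q=(7,18) nearest=5 d=11 new=(4,9) → blocked by [3,7]×[0,9], reject
14. q=(10,0) nearest=1 d=8 new=(4,1) → blocked by [3,7]×[0,9], reject
15. q=(12,16) nearest=5 d=10 new=(4,9) → blocked by [3,7]×[0,9], reject
16. q=(15,41) nearest=5 d=34 new=(4,9) → blocked by [3,7]×[0,9], reject
17. q=(9,0) nearest=1 d=7 new=(4,1) → blocked by [3,7]×[0,9], reject
18. q=(17,18) nearest=1 d=15 new=(4,5) → blocked by [3,7]×[0,9], reject

Node count: 6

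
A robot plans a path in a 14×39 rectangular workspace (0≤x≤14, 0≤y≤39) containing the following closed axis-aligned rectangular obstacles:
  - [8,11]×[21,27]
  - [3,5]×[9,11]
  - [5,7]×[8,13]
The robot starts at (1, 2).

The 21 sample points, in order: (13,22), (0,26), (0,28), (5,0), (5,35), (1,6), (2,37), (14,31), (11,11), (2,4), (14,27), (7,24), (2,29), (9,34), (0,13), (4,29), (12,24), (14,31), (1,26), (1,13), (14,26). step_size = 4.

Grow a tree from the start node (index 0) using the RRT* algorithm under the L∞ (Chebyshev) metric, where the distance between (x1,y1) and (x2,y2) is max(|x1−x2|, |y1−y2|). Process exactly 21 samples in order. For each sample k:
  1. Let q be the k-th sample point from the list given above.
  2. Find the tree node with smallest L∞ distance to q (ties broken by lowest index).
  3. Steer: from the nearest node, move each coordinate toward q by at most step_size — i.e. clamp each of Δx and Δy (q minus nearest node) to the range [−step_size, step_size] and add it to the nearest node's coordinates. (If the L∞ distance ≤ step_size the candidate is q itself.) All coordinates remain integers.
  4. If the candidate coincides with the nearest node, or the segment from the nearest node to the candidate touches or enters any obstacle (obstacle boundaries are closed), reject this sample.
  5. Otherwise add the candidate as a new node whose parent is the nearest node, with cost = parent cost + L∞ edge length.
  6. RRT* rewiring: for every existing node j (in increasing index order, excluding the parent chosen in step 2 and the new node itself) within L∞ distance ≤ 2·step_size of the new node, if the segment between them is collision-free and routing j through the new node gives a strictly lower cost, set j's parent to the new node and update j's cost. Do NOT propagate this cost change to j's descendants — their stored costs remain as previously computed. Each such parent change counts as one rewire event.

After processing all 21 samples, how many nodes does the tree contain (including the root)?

Node count: 17

1. q=(13,22) nearest=0 d=20 new=(5,6) → add node 1 parent=0 cost=4
2. q=(0,26) nearest=1 d=20 new=(1,10) → add node 2 parent=1 cost=8
3. q=(0,28) nearest=2 d=18 new=(0,14) → add node 3 parent=2 cost=12
4. q=(5,0) nearest=0 d=4 new=(5,0) → add node 4 parent=0 cost=4
5. q=(5,35) nearest=3 d=21 new=(4,18) → add node 5 parent=3 cost=16
6. q=(1,6) nearest=0 d=4 new=(1,6) → add node 6 parent=0 cost=4
7. q=(2,37) nearest=5 d=19 new=(2,22) → add node 7 parent=5 cost=20
8. q=(14,31) nearest=7 d=12 new=(6,26) → add node 8 parent=7 cost=24
9. q=(11,11) nearest=1 d=6 new=(9,10) → blocked by [5,7]×[8,13], reject
10. q=(2,4) nearest=0 d=2 new=(2,4) → add node 9 parent=0 cost=2
11. q=(14,27) nearest=8 d=8 new=(10,27) → blocked by [8,11]×[21,27], reject
12. q=(7,24) nearest=8 d=2 new=(7,24) → add node 10 parent=8 cost=26
13. q=(2,29) nearest=8 d=4 new=(2,29) → add node 11 parent=8 cost=28
14. q=(9,34) nearest=11 d=7 new=(6,33) → add node 12 parent=11 cost=32
15. q=(0,13) nearest=3 d=1 new=(0,13) → add node 13 parent=3 cost=13
16. q=(4,29) nearest=11 d=2 new=(4,29) → add node 14 parent=11 cost=30
17. q=(12,24) nearest=10 d=5 new=(11,24) → blocked by [8,11]×[21,27], reject
18. q=(14,31) nearest=10 d=7 new=(11,28) → blocked by [8,11]×[21,27], reject
19. q=(1,26) nearest=11 d=3 new=(1,26) → add node 15 parent=11 cost=31
20. q=(1,13) nearest=3 d=1 new=(1,13) → add node 16 parent=3 cost=13
21. q=(14,26) nearest=10 d=7 new=(11,26) → blocked by [8,11]×[21,27], reject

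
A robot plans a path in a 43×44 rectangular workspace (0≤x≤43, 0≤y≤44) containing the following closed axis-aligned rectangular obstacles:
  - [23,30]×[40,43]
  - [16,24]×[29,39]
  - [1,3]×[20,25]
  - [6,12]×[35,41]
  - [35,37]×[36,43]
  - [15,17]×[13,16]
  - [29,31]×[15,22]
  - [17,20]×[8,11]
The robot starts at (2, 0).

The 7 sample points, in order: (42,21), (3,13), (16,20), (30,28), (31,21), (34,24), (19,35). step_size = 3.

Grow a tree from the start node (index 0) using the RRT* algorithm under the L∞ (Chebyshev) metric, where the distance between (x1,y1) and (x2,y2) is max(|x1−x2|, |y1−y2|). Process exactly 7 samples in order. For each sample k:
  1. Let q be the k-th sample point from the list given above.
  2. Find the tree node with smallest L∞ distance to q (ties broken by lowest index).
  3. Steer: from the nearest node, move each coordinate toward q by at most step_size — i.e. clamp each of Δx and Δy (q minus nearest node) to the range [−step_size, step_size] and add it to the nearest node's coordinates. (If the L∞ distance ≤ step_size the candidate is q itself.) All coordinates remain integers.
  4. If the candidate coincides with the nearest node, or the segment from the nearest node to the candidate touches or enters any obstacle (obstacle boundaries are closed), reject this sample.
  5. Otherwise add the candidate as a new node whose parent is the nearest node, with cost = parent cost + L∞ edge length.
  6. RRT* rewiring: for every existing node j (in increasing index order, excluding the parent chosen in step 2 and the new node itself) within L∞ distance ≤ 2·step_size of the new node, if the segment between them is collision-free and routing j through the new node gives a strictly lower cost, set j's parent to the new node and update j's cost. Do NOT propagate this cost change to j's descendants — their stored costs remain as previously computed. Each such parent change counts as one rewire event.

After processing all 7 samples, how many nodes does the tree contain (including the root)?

1. q=(42,21) nearest=0 d=40 new=(5,3) → add node 1 parent=0 cost=3
2. q=(3,13) nearest=1 d=10 new=(3,6) → add node 2 parent=1 cost=6
3. q=(16,20) nearest=2 d=14 new=(6,9) → add node 3 parent=2 cost=9
4. q=(30,28) nearest=3 d=24 new=(9,12) → add node 4 parent=3 cost=12
5. q=(31,21) nearest=4 d=22 new=(12,15) → add node 5 parent=4 cost=15
6. q=(34,24) nearest=5 d=22 new=(15,18) → add node 6 parent=5 cost=18
7. q=(19,35) nearest=6 d=17 new=(18,21) → add node 7 parent=6 cost=21

Node count: 8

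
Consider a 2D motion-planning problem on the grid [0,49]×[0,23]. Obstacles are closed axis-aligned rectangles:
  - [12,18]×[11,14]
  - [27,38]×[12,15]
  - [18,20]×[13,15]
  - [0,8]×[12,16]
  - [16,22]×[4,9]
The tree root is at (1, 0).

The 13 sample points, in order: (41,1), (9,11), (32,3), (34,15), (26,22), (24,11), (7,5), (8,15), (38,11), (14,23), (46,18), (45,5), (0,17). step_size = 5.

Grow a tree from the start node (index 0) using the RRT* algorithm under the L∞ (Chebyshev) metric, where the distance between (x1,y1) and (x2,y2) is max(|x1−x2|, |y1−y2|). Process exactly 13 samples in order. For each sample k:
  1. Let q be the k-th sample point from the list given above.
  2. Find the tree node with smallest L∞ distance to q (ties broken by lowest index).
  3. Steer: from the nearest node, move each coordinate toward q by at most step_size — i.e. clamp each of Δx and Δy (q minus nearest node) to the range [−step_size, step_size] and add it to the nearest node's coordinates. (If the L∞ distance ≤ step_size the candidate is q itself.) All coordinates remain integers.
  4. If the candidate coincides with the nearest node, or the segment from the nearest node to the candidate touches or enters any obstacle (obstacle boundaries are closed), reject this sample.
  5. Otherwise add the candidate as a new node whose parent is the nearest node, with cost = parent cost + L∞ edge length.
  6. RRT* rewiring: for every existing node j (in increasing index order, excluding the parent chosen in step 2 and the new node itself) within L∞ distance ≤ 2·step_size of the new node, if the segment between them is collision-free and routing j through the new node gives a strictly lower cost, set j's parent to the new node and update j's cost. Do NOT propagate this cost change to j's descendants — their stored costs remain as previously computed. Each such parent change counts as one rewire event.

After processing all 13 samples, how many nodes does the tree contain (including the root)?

1. q=(41,1) nearest=0 d=40 new=(6,1) → add node 1 parent=0 cost=5
2. q=(9,11) nearest=1 d=10 new=(9,6) → add node 2 parent=1 cost=10
3. q=(32,3) nearest=2 d=23 new=(14,3) → add node 3 parent=2 cost=15
4. q=(34,15) nearest=3 d=20 new=(19,8) → blocked by [16,22]×[4,9], reject
5. q=(26,22) nearest=2 d=17 new=(14,11) → blocked by [12,18]×[11,14], reject
6. q=(24,11) nearest=3 d=10 new=(19,8) → blocked by [16,22]×[4,9], reject
7. q=(7,5) nearest=2 d=2 new=(7,5) → add node 4 parent=2 cost=12
8. q=(8,15) nearest=2 d=9 new=(8,11) → add node 5 parent=2 cost=15
9. q=(38,11) nearest=3 d=24 new=(19,8) → blocked by [16,22]×[4,9], reject
10. q=(14,23) nearest=5 d=12 new=(13,16) → add node 6 parent=5 cost=20
11. q=(46,18) nearest=3 d=32 new=(19,8) → blocked by [16,22]×[4,9], reject
12. q=(45,5) nearest=3 d=31 new=(19,5) → blocked by [16,22]×[4,9], reject
13. q=(0,17) nearest=5 d=8 new=(3,16) → blocked by [0,8]×[12,16], reject

Node count: 7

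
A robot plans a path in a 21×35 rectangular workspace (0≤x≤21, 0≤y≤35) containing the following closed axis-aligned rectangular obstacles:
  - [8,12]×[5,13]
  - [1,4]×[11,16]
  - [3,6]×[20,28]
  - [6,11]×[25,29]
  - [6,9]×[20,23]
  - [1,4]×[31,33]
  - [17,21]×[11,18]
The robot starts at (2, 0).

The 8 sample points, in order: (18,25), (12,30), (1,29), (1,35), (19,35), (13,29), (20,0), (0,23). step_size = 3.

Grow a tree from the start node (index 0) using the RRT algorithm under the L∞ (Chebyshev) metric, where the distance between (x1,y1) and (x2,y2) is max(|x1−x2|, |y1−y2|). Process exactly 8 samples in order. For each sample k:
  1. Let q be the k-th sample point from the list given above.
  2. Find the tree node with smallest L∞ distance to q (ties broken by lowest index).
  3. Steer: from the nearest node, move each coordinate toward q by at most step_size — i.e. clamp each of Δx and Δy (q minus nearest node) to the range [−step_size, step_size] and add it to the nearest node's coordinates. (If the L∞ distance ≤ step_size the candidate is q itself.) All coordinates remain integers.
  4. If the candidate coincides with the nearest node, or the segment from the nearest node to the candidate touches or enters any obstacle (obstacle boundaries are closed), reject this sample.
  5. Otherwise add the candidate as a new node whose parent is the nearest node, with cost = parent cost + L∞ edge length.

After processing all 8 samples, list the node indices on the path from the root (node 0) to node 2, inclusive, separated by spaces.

1. q=(18,25) nearest=0 d=25 new=(5,3) → add node 1 parent=0 cost=3
2. q=(12,30) nearest=1 d=27 new=(8,6) → blocked by [8,12]×[5,13], reject
3. q=(1,29) nearest=1 d=26 new=(2,6) → add node 2 parent=1 cost=6
4. q=(1,35) nearest=2 d=29 new=(1,9) → add node 3 parent=2 cost=9
5. q=(19,35) nearest=3 d=26 new=(4,12) → blocked by [1,4]×[11,16], reject
6. q=(13,29) nearest=3 d=20 new=(4,12) → blocked by [1,4]×[11,16], reject
7. q=(20,0) nearest=1 d=15 new=(8,0) → add node 4 parent=1 cost=6
8. q=(0,23) nearest=3 d=14 new=(0,12) → add node 5 parent=3 cost=12

Path: 0 1 2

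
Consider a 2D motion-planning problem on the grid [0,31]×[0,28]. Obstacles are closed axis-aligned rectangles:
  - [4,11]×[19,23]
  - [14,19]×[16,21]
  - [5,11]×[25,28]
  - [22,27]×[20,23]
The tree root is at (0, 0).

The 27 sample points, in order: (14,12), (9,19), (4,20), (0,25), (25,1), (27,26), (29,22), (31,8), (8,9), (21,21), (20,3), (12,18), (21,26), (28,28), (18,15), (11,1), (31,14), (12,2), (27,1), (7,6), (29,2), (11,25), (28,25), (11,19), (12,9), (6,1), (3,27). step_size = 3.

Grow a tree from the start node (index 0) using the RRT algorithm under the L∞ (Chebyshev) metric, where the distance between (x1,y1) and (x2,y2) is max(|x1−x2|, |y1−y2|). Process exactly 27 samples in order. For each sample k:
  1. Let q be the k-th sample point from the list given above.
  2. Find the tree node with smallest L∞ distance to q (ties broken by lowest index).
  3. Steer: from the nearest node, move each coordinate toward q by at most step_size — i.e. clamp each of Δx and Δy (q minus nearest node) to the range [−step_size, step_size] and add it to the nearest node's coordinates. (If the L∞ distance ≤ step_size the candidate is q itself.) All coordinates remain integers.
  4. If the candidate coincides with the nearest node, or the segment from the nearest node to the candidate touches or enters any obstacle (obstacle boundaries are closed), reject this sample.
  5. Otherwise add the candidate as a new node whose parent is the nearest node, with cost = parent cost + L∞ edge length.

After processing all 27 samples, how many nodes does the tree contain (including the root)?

1. q=(14,12) nearest=0 d=14 new=(3,3) → add node 1 parent=0 cost=3
2. q=(9,19) nearest=1 d=16 new=(6,6) → add node 2 parent=1 cost=6
3. q=(4,20) nearest=2 d=14 new=(4,9) → add node 3 parent=2 cost=9
4. q=(0,25) nearest=3 d=16 new=(1,12) → add node 4 parent=3 cost=12
5. q=(25,1) nearest=2 d=19 new=(9,3) → add node 5 parent=2 cost=9
6. q=(27,26) nearest=2 d=21 new=(9,9) → add node 6 parent=2 cost=9
7. q=(29,22) nearest=5 d=20 new=(12,6) → add node 7 parent=5 cost=12
8. q=(31,8) nearest=7 d=19 new=(15,8) → add node 8 parent=7 cost=15
9. q=(8,9) nearest=6 d=1 new=(8,9) → add node 9 parent=6 cost=10
10. q=(21,21) nearest=6 d=12 new=(12,12) → add node 10 parent=6 cost=12
11. q=(20,3) nearest=8 d=5 new=(18,5) → add node 11 parent=8 cost=18
12. q=(12,18) nearest=10 d=6 new=(12,15) → add node 12 parent=10 cost=15
13. q=(21,26) nearest=12 d=11 new=(15,18) → blocked by [14,19]×[16,21], reject
14. q=(28,28) nearest=10 d=16 new=(15,15) → add node 13 parent=10 cost=15
15. q=(18,15) nearest=13 d=3 new=(18,15) → add node 14 parent=13 cost=18
16. q=(11,1) nearest=5 d=2 new=(11,1) → add node 15 parent=5 cost=11
17. q=(31,14) nearest=11 d=13 new=(21,8) → add node 16 parent=11 cost=21
18. q=(12,2) nearest=15 d=1 new=(12,2) → add node 17 parent=15 cost=12
19. q=(27,1) nearest=16 d=7 new=(24,5) → add node 18 parent=16 cost=24
20. q=(7,6) nearest=2 d=1 new=(7,6) → add node 19 parent=2 cost=7
21. q=(29,2) nearest=18 d=5 new=(27,2) → add node 20 parent=18 cost=27
22. q=(11,25) nearest=12 d=10 new=(11,18) → add node 21 parent=12 cost=18
23. q=(28,25) nearest=14 d=10 new=(21,18) → blocked by [14,19]×[16,21], reject
24. q=(11,19) nearest=21 d=1 new=(11,19) → blocked by [4,11]×[19,23], reject
25. q=(12,9) nearest=6 d=3 new=(12,9) → add node 22 parent=6 cost=12
26. q=(6,1) nearest=1 d=3 new=(6,1) → add node 23 parent=1 cost=6
27. q=(3,27) nearest=21 d=9 new=(8,21) → blocked by [4,11]×[19,23], reject

Node count: 24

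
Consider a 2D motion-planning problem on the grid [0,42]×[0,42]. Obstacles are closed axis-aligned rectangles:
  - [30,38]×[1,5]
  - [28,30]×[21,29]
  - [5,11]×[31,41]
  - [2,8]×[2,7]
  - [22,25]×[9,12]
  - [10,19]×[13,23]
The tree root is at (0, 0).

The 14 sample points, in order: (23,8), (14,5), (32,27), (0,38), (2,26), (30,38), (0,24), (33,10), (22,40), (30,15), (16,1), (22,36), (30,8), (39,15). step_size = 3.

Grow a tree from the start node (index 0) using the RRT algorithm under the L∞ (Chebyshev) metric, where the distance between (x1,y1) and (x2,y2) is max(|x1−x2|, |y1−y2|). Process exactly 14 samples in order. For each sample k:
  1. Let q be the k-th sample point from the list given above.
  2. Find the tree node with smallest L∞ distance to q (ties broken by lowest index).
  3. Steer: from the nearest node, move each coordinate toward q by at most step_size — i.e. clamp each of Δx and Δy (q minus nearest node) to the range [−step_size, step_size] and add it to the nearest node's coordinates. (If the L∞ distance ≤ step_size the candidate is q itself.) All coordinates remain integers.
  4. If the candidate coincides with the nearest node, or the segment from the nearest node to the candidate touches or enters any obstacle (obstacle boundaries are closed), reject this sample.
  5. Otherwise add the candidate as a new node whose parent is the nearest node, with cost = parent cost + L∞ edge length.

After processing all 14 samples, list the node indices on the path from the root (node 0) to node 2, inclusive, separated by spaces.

Path: 0 1 2

1. q=(23,8) nearest=0 d=23 new=(3,3) → blocked by [2,8]×[2,7], reject
2. q=(14,5) nearest=0 d=14 new=(3,3) → blocked by [2,8]×[2,7], reject
3. q=(32,27) nearest=0 d=32 new=(3,3) → blocked by [2,8]×[2,7], reject
4. q=(0,38) nearest=0 d=38 new=(0,3) → add node 1 parent=0 cost=3
5. q=(2,26) nearest=1 d=23 new=(2,6) → blocked by [2,8]×[2,7], reject
6. q=(30,38) nearest=1 d=35 new=(3,6) → blocked by [2,8]×[2,7], reject
7. q=(0,24) nearest=1 d=21 new=(0,6) → add node 2 parent=1 cost=6
8. q=(33,10) nearest=0 d=33 new=(3,3) → blocked by [2,8]×[2,7], reject
9. q=(22,40) nearest=2 d=34 new=(3,9) → add node 3 parent=2 cost=9
10. q=(30,15) nearest=3 d=27 new=(6,12) → add node 4 parent=3 cost=12
11. q=(16,1) nearest=4 d=11 new=(9,9) → add node 5 parent=4 cost=15
12. q=(22,36) nearest=4 d=24 new=(9,15) → add node 6 parent=4 cost=15
13. q=(30,8) nearest=5 d=21 new=(12,8) → add node 7 parent=5 cost=18
14. q=(39,15) nearest=7 d=27 new=(15,11) → add node 8 parent=7 cost=21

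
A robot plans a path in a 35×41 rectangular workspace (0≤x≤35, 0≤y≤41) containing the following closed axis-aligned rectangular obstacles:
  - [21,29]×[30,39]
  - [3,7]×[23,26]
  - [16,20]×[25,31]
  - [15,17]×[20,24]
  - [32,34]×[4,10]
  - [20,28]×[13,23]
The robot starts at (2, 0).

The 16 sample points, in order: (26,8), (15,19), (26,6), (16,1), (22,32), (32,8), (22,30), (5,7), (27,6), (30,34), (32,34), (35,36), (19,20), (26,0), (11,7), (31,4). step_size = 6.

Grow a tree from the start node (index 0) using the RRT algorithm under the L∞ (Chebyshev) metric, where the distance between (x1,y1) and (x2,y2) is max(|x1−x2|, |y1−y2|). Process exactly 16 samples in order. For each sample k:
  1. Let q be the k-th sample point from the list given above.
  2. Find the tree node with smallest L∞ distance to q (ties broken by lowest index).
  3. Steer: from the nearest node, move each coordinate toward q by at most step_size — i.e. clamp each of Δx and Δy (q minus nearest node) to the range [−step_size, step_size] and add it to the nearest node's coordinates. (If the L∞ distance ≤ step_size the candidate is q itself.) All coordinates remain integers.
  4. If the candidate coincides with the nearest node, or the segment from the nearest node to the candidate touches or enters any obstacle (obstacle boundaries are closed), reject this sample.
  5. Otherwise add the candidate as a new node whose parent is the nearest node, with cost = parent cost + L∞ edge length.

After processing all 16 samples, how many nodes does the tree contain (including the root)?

1. q=(26,8) nearest=0 d=24 new=(8,6) → add node 1 parent=0 cost=6
2. q=(15,19) nearest=1 d=13 new=(14,12) → add node 2 parent=1 cost=12
3. q=(26,6) nearest=2 d=12 new=(20,6) → add node 3 parent=2 cost=18
4. q=(16,1) nearest=3 d=5 new=(16,1) → add node 4 parent=3 cost=23
5. q=(22,32) nearest=2 d=20 new=(20,18) → blocked by [20,28]×[13,23], reject
6. q=(32,8) nearest=3 d=12 new=(26,8) → add node 5 parent=3 cost=24
7. q=(22,30) nearest=2 d=18 new=(20,18) → blocked by [20,28]×[13,23], reject
8. q=(5,7) nearest=1 d=3 new=(5,7) → add node 6 parent=1 cost=9
9. q=(27,6) nearest=5 d=2 new=(27,6) → add node 7 parent=5 cost=26
10. q=(30,34) nearest=2 d=22 new=(20,18) → blocked by [20,28]×[13,23], reject
11. q=(32,34) nearest=2 d=22 new=(20,18) → blocked by [20,28]×[13,23], reject
12. q=(35,36) nearest=2 d=24 new=(20,18) → blocked by [20,28]×[13,23], reject
13. q=(19,20) nearest=2 d=8 new=(19,18) → add node 8 parent=2 cost=18
14. q=(26,0) nearest=3 d=6 new=(26,0) → add node 9 parent=3 cost=24
15. q=(11,7) nearest=1 d=3 new=(11,7) → add node 10 parent=1 cost=9
16. q=(31,4) nearest=7 d=4 new=(31,4) → add node 11 parent=7 cost=30

Node count: 12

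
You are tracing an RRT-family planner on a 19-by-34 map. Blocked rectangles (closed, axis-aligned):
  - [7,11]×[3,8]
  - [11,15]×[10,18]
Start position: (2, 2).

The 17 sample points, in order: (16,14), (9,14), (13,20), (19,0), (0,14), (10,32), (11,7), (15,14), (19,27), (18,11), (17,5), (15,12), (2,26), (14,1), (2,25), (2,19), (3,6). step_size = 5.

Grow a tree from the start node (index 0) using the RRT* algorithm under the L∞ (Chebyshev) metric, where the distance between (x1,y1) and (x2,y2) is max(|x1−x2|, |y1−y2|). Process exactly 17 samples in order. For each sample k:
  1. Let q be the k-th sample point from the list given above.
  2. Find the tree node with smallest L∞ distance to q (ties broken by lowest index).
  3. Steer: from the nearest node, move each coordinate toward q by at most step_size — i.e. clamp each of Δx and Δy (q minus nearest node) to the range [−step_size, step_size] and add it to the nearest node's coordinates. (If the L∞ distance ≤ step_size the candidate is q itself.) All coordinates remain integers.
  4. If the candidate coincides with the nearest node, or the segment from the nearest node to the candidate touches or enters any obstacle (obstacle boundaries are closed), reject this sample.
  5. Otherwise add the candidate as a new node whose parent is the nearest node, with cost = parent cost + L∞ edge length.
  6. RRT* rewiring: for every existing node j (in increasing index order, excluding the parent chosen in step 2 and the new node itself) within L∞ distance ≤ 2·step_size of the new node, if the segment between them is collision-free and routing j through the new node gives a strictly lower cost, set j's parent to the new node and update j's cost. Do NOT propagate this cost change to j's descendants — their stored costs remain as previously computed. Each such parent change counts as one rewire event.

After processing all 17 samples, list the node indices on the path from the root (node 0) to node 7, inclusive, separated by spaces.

1. q=(16,14) nearest=0 d=14 new=(7,7) → blocked by [7,11]×[3,8], reject
2. q=(9,14) nearest=0 d=12 new=(7,7) → blocked by [7,11]×[3,8], reject
3. q=(13,20) nearest=0 d=18 new=(7,7) → blocked by [7,11]×[3,8], reject
4. q=(19,0) nearest=0 d=17 new=(7,0) → add node 1 parent=0 cost=5
5. q=(0,14) nearest=0 d=12 new=(0,7) → add node 2 parent=0 cost=5
6. q=(10,32) nearest=2 d=25 new=(5,12) → add node 3 parent=2 cost=10
7. q=(11,7) nearest=3 d=6 new=(10,7) → blocked by [7,11]×[3,8], reject
8. q=(15,14) nearest=3 d=10 new=(10,14) → add node 4 parent=3 cost=15
9. q=(19,27) nearest=4 d=13 new=(15,19) → blocked by [11,15]×[10,18], reject
10. q=(18,11) nearest=4 d=8 new=(15,11) → blocked by [11,15]×[10,18], reject
11. q=(17,5) nearest=4 d=9 new=(15,9) → blocked by [11,15]×[10,18], reject
12. q=(15,12) nearest=4 d=5 new=(15,12) → blocked by [11,15]×[10,18], reject
13. q=(2,26) nearest=4 d=12 new=(5,19) → add node 5 parent=4 cost=20
14. q=(14,1) nearest=1 d=7 new=(12,1) → add node 6 parent=1 cost=10
15. q=(2,25) nearest=5 d=6 new=(2,24) → add node 7 parent=5 cost=25
16. q=(2,19) nearest=5 d=3 new=(2,19) → add node 8 parent=5 cost=23
17. q=(3,6) nearest=2 d=3 new=(3,6) → add node 9 parent=2 cost=8

Path: 0 2 3 4 5 7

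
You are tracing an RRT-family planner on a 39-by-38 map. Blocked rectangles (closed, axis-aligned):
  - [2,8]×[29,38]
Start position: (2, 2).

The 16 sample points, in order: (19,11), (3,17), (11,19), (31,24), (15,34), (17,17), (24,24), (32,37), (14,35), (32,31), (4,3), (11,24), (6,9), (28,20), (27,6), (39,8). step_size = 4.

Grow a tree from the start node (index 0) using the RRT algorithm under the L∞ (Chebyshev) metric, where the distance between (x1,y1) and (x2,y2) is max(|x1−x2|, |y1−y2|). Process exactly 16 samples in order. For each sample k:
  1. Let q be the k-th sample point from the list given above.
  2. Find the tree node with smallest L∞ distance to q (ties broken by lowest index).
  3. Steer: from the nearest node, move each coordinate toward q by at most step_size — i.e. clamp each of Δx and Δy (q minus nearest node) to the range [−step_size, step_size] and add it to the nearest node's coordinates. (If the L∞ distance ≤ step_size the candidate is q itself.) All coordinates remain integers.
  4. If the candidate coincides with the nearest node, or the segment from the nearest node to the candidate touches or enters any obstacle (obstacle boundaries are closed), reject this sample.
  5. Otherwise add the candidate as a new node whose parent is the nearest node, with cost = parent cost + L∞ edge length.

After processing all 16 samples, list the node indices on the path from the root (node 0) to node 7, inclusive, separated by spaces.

Path: 0 1 2 3 4 5 6 7

1. q=(19,11) nearest=0 d=17 new=(6,6) → add node 1 parent=0 cost=4
2. q=(3,17) nearest=1 d=11 new=(3,10) → add node 2 parent=1 cost=8
3. q=(11,19) nearest=2 d=9 new=(7,14) → add node 3 parent=2 cost=12
4. q=(31,24) nearest=3 d=24 new=(11,18) → add node 4 parent=3 cost=16
5. q=(15,34) nearest=4 d=16 new=(15,22) → add node 5 parent=4 cost=20
6. q=(17,17) nearest=5 d=5 new=(17,18) → add node 6 parent=5 cost=24
7. q=(24,24) nearest=6 d=7 new=(21,22) → add node 7 parent=6 cost=28
8. q=(32,37) nearest=7 d=15 new=(25,26) → add node 8 parent=7 cost=32
9. q=(14,35) nearest=8 d=11 new=(21,30) → add node 9 parent=8 cost=36
10. q=(32,31) nearest=8 d=7 new=(29,30) → add node 10 parent=8 cost=36
11. q=(4,3) nearest=0 d=2 new=(4,3) → add node 11 parent=0 cost=2
12. q=(11,24) nearest=5 d=4 new=(11,24) → add node 12 parent=5 cost=24
13. q=(6,9) nearest=1 d=3 new=(6,9) → add node 13 parent=1 cost=7
14. q=(28,20) nearest=8 d=6 new=(28,22) → add node 14 parent=8 cost=36
15. q=(27,6) nearest=6 d=12 new=(21,14) → add node 15 parent=6 cost=28
16. q=(39,8) nearest=14 d=14 new=(32,18) → add node 16 parent=14 cost=40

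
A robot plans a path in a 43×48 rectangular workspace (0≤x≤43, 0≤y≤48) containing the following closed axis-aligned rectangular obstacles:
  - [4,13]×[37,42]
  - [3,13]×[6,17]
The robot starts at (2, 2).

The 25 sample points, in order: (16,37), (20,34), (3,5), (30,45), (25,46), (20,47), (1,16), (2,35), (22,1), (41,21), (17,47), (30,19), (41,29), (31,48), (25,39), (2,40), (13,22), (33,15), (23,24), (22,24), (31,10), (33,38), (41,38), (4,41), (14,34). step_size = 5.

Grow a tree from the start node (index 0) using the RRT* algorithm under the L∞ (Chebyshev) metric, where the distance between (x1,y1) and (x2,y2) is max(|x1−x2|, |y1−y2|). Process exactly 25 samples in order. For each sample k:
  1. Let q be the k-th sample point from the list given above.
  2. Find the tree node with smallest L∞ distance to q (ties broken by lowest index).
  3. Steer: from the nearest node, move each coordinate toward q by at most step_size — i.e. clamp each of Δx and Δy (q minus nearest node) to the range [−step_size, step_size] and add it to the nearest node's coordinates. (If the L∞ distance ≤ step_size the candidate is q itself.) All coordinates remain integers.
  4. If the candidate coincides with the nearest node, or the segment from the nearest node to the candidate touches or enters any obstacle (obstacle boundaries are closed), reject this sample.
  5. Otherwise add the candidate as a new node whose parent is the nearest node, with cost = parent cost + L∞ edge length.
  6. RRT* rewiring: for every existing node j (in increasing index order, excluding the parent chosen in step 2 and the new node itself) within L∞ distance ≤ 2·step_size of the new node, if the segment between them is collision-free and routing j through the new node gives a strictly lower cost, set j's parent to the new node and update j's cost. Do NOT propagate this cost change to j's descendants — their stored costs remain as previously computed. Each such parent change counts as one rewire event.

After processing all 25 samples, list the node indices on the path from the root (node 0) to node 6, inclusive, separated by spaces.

1. q=(16,37) nearest=0 d=35 new=(7,7) → blocked by [3,13]×[6,17], reject
2. q=(20,34) nearest=0 d=32 new=(7,7) → blocked by [3,13]×[6,17], reject
3. q=(3,5) nearest=0 d=3 new=(3,5) → add node 1 parent=0 cost=3
4. q=(30,45) nearest=1 d=40 new=(8,10) → blocked by [3,13]×[6,17], reject
5. q=(25,46) nearest=1 d=41 new=(8,10) → blocked by [3,13]×[6,17], reject
6. q=(20,47) nearest=1 d=42 new=(8,10) → blocked by [3,13]×[6,17], reject
7. q=(1,16) nearest=1 d=11 new=(1,10) → add node 2 parent=1 cost=8
8. q=(2,35) nearest=2 d=25 new=(2,15) → add node 3 parent=2 cost=13
9. q=(22,1) nearest=1 d=19 new=(8,1) → add node 4 parent=1 cost=8
10. q=(41,21) nearest=4 d=33 new=(13,6) → blocked by [3,13]×[6,17], reject
11. q=(17,47) nearest=3 d=32 new=(7,20) → blocked by [3,13]×[6,17], reject
12. q=(30,19) nearest=4 d=22 new=(13,6) → blocked by [3,13]×[6,17], reject
13. q=(41,29) nearest=4 d=33 new=(13,6) → blocked by [3,13]×[6,17], reject
14. q=(31,48) nearest=3 d=33 new=(7,20) → blocked by [3,13]×[6,17], reject
15. q=(25,39) nearest=3 d=24 new=(7,20) → blocked by [3,13]×[6,17], reject
16. q=(2,40) nearest=3 d=25 new=(2,20) → add node 5 parent=3 cost=18
17. q=(13,22) nearest=3 d=11 new=(7,20) → blocked by [3,13]×[6,17], reject
18. q=(33,15) nearest=4 d=25 new=(13,6) → blocked by [3,13]×[6,17], reject
19. q=(23,24) nearest=1 d=20 new=(8,10) → blocked by [3,13]×[6,17], reject
20. q=(22,24) nearest=1 d=19 new=(8,10) → blocked by [3,13]×[6,17], reject
21. q=(31,10) nearest=4 d=23 new=(13,6) → blocked by [3,13]×[6,17], reject
22. q=(33,38) nearest=3 d=31 new=(7,20) → blocked by [3,13]×[6,17], reject
23. q=(41,38) nearest=4 d=37 new=(13,6) → blocked by [3,13]×[6,17], reject
24. q=(4,41) nearest=5 d=21 new=(4,25) → add node 6 parent=5 cost=23
25. q=(14,34) nearest=6 d=10 new=(9,30) → add node 7 parent=6 cost=28

Path: 0 1 2 3 5 6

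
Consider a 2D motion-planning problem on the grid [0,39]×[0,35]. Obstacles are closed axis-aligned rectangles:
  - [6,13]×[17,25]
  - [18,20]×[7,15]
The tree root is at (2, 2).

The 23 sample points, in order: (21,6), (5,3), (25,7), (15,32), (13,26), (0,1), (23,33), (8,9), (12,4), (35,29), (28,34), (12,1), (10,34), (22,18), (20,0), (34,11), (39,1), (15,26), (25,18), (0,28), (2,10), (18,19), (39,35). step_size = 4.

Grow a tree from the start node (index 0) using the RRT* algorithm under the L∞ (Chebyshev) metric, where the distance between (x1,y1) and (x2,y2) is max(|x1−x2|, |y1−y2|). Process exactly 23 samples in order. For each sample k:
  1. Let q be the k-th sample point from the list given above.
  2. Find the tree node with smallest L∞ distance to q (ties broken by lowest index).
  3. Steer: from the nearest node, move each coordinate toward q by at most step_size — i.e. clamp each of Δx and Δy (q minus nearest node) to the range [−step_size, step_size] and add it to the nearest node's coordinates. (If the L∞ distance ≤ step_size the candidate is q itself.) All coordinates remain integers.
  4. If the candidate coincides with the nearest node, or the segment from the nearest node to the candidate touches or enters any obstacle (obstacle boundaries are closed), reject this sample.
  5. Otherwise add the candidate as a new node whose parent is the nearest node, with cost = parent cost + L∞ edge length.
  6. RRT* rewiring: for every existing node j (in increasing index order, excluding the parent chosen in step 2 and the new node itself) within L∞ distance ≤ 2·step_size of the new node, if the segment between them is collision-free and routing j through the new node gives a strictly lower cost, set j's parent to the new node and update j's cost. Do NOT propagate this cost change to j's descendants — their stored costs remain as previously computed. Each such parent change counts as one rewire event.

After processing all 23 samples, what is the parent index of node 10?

Parent of node 10: 7

1. q=(21,6) nearest=0 d=19 new=(6,6) → add node 1 parent=0 cost=4
2. q=(5,3) nearest=0 d=3 new=(5,3) → add node 2 parent=0 cost=3
3. q=(25,7) nearest=1 d=19 new=(10,7) → add node 3 parent=1 cost=8
4. q=(15,32) nearest=3 d=25 new=(14,11) → add node 4 parent=3 cost=12
5. q=(13,26) nearest=4 d=15 new=(13,15) → add node 5 parent=4 cost=16
6. q=(0,1) nearest=0 d=2 new=(0,1) → add node 6 parent=0 cost=2
7. q=(23,33) nearest=5 d=18 new=(17,19) → add node 7 parent=5 cost=20
8. q=(8,9) nearest=3 d=2 new=(8,9) → add node 8 parent=3 cost=10
9. q=(12,4) nearest=3 d=3 new=(12,4) → add node 9 parent=3 cost=11
10. q=(35,29) nearest=7 d=18 new=(21,23) → add node 10 parent=7 cost=24
11. q=(28,34) nearest=10 d=11 new=(25,27) → add node 11 parent=10 cost=28
12. q=(12,1) nearest=9 d=3 new=(12,1) → add node 12 parent=9 cost=14
13. q=(10,34) nearest=10 d=11 new=(17,27) → add node 13 parent=10 cost=28
14. q=(22,18) nearest=7 d=5 new=(21,18) → add node 14 parent=7 cost=24
15. q=(20,0) nearest=9 d=8 new=(16,0) → add node 15 parent=9 cost=15
16. q=(34,11) nearest=10 d=13 new=(25,19) → add node 16 parent=10 cost=28
17. q=(39,1) nearest=14 d=18 new=(25,14) → add node 17 parent=14 cost=28
18. q=(15,26) nearest=13 d=2 new=(15,26) → add node 18 parent=13 cost=30
19. q=(25,18) nearest=16 d=1 new=(25,18) → add node 19 parent=16 cost=29
20. q=(0,28) nearest=5 d=13 new=(9,19) → blocked by [6,13]×[17,25], reject
21. q=(2,10) nearest=1 d=4 new=(2,10) → add node 20 parent=1 cost=8
22. q=(18,19) nearest=7 d=1 new=(18,19) → add node 21 parent=7 cost=21; rewire 18→21 (28<30); rewire 19→21 (28<29)
23. q=(39,35) nearest=11 d=14 new=(29,31) → add node 22 parent=11 cost=32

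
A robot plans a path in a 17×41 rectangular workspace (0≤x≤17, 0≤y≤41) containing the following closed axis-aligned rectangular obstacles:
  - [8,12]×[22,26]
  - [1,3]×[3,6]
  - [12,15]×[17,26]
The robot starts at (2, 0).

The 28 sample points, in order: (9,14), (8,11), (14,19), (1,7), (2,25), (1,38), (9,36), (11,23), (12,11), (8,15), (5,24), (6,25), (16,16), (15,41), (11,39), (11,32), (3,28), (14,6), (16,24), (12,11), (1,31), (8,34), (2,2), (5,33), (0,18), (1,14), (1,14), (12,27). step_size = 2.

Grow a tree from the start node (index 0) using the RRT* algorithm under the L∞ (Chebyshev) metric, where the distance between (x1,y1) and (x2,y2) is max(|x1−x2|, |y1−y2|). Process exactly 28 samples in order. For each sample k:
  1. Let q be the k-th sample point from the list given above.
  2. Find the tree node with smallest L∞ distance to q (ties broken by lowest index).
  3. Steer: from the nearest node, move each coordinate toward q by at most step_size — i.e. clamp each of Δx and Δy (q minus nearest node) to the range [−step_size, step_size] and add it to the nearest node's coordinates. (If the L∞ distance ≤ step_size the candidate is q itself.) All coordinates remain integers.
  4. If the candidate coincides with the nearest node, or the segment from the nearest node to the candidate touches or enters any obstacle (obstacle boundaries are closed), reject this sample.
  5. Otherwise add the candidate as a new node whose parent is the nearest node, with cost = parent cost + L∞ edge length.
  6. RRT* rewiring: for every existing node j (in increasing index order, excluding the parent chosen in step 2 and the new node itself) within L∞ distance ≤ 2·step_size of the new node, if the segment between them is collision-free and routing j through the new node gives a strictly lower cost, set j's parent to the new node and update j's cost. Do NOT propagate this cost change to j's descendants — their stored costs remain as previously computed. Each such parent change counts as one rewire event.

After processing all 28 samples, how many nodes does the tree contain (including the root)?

Node count: 24

1. q=(9,14) nearest=0 d=14 new=(4,2) → add node 1 parent=0 cost=2
2. q=(8,11) nearest=1 d=9 new=(6,4) → add node 2 parent=1 cost=4
3. q=(14,19) nearest=2 d=15 new=(8,6) → add node 3 parent=2 cost=6
4. q=(1,7) nearest=1 d=5 new=(2,4) → blocked by [1,3]×[3,6], reject
5. q=(2,25) nearest=3 d=19 new=(6,8) → add node 4 parent=3 cost=8
6. q=(1,38) nearest=4 d=30 new=(4,10) → add node 5 parent=4 cost=10
7. q=(9,36) nearest=5 d=26 new=(6,12) → add node 6 parent=5 cost=12
8. q=(11,23) nearest=6 d=11 new=(8,14) → add node 7 parent=6 cost=14
9. q=(12,11) nearest=7 d=4 new=(10,12) → add node 8 parent=7 cost=16
10. q=(8,15) nearest=7 d=1 new=(8,15) → add node 9 parent=7 cost=15
11. q=(5,24) nearest=9 d=9 new=(6,17) → add node 10 parent=9 cost=17
12. q=(6,25) nearest=10 d=8 new=(6,19) → add node 11 parent=10 cost=19
13. q=(16,16) nearest=8 d=6 new=(12,14) → add node 12 parent=8 cost=18
14. q=(15,41) nearest=11 d=22 new=(8,21) → add node 13 parent=11 cost=21
15. q=(11,39) nearest=13 d=18 new=(10,23) → blocked by [8,12]×[22,26], reject
16. q=(11,32) nearest=13 d=11 new=(10,23) → blocked by [8,12]×[22,26], reject
17. q=(3,28) nearest=13 d=7 new=(6,23) → add node 14 parent=13 cost=23
18. q=(14,6) nearest=3 d=6 new=(10,6) → add node 15 parent=3 cost=8
19. q=(16,24) nearest=13 d=8 new=(10,23) → blocked by [8,12]×[22,26], reject
20. q=(12,11) nearest=8 d=2 new=(12,11) → add node 16 parent=8 cost=18
21. q=(1,31) nearest=14 d=8 new=(4,25) → add node 17 parent=14 cost=25
22. q=(8,34) nearest=17 d=9 new=(6,27) → add node 18 parent=17 cost=27
23. q=(2,2) nearest=0 d=2 new=(2,2) → add node 19 parent=0 cost=2
24. q=(5,33) nearest=18 d=6 new=(5,29) → add node 20 parent=18 cost=29
25. q=(0,18) nearest=6 d=6 new=(4,14) → add node 21 parent=6 cost=14
26. q=(1,14) nearest=21 d=3 new=(2,14) → add node 22 parent=21 cost=16
27. q=(1,14) nearest=22 d=1 new=(1,14) → add node 23 parent=22 cost=17
28. q=(12,27) nearest=13 d=6 new=(10,23) → blocked by [8,12]×[22,26], reject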